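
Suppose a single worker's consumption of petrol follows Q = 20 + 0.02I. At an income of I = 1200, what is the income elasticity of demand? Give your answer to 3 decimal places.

0.545

At I = 1200: Q = 44.000.
dQ/dI = 0.02.
η = (dQ/dI)·(I/Q) = 0.02 × (1200/44.000) = 0.545.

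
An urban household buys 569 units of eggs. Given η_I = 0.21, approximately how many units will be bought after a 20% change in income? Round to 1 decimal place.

592.9

%ΔQ ≈ η × %ΔI = 0.21 × 20% = 4.2%.
New Q ≈ 569 × (1 + 0.042) = 592.9.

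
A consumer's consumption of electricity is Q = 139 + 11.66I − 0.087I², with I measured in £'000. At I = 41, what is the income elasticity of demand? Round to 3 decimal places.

At I = 41: Q = 470.8130.
dQ/dI = 11.66 − 0.174I = 4.52600.
η = (dQ/dI)·(I/Q) = 4.52600 × (41/470.8130) = 0.394.

0.394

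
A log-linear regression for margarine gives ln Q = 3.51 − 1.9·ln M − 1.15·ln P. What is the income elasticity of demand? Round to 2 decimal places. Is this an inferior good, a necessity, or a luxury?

-1.90 (inferior good)

In a log-linear demand, the coefficient on ln M is the income elasticity.
So η = -1.90.
η < 0 ⇒ inferior good.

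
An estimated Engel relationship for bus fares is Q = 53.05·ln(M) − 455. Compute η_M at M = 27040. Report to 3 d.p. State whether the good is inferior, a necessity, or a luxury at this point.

0.614 (necessity)

At M = 27040: Q = 86.379.
dQ/dM = 53.05/M = 0.00196191 at this income.
η = (dQ/dM)·(M/Q) = 0.00196191 × (27040/86.379) = 0.614.
Since 0 < η < 1, the good is a necessity.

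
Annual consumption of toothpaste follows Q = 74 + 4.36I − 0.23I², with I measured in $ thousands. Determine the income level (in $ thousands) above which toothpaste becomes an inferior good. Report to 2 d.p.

9.48

dQ/dI = 4.36 − 0.46I.
The good is inferior where dQ/dI < 0. Setting dQ/dI = 0 gives I = 4.36 / 0.46 = 9.48.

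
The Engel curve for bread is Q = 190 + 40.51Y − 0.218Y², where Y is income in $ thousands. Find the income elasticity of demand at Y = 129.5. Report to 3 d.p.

-1.160

At Y = 129.5: Q = 1780.1305.
dQ/dY = 40.51 − 0.436Y = -15.95200.
η = (dQ/dY)·(Y/Q) = -15.95200 × (129.5/1780.1305) = -1.160.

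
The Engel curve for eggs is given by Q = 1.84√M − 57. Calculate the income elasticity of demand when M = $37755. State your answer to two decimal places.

At M = 37755: Q = 300.524.
dQ/dM = 1.84/(2√M) = 0.00473479 at this income.
η = (dQ/dM)·(M/Q) = 0.00473479 × (37755/300.524) = 0.59.

0.59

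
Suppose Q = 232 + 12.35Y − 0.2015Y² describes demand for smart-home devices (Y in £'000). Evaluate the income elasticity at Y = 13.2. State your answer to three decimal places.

0.258

At Y = 13.2: Q = 359.9106.
dQ/dY = 12.35 − 0.403Y = 7.03040.
η = (dQ/dY)·(Y/Q) = 7.03040 × (13.2/359.9106) = 0.258.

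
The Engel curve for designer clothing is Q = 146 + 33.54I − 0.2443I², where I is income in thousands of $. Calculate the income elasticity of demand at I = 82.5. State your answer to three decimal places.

-0.447

At I = 82.5: Q = 1250.2831.
dQ/dI = 33.54 − 0.4886I = -6.76950.
η = (dQ/dI)·(I/Q) = -6.76950 × (82.5/1250.2831) = -0.447.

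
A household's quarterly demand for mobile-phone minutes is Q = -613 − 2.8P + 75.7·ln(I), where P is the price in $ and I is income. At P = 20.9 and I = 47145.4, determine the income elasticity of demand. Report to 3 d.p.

At P = 20.9, I = 47145.4: Q = 143.087.
Holding P constant, ∂Q/∂I = 75.7/I = 0.00160567.
η_I = (∂Q/∂I)·(I/Q) = 0.00160567 × (47145.4/143.087) = 0.529.

0.529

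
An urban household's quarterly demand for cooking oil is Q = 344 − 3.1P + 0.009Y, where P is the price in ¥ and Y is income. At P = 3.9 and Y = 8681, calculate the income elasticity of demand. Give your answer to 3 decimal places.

At P = 3.9, Y = 8681: Q = 410.039.
Holding P constant, ∂Q/∂Y = 0.009.
η_Y = (∂Q/∂Y)·(Y/Q) = 0.009 × (8681/410.039) = 0.191.

0.191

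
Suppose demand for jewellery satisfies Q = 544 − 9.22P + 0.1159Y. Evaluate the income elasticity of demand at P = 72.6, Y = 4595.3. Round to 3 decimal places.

1.308

At P = 72.6, Y = 4595.3: Q = 407.223.
Holding P constant, ∂Q/∂Y = 0.1159.
η_Y = (∂Q/∂Y)·(Y/Q) = 0.1159 × (4595.3/407.223) = 1.308.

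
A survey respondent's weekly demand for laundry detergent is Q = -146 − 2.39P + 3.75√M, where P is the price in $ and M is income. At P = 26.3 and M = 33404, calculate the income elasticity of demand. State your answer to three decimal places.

0.719

At P = 26.3, M = 33404: Q = 476.522.
Holding P constant, ∂Q/∂M = 3.75/(2√M) = 0.0102589.
η_M = (∂Q/∂M)·(M/Q) = 0.0102589 × (33404/476.522) = 0.719.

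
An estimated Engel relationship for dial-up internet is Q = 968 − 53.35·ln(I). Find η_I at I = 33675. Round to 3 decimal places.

-0.130

At I = 33675: Q = 411.852.
dQ/dI = -53.35/I = -0.00158426 at this income.
η = (dQ/dI)·(I/Q) = -0.00158426 × (33675/411.852) = -0.130.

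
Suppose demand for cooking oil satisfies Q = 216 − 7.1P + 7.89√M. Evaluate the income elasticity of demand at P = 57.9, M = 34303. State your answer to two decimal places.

0.58

At P = 57.9, M = 34303: Q = 1266.222.
Holding P constant, ∂Q/∂M = 7.89/(2√M) = 0.0213001.
η_M = (∂Q/∂M)·(M/Q) = 0.0213001 × (34303/1266.222) = 0.58.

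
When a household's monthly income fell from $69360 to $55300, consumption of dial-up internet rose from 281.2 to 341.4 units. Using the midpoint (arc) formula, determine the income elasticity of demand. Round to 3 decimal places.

-0.857

ΔQ = 341.4 − 281.2 = 60.2; midpoint Q̄ = (281.2 + 341.4)/2 = 311.3.
ΔI = 55300 − 69360 = -14060; midpoint Ī = (69360 + 55300)/2 = 62330.
η = (ΔQ/Q̄) ÷ (ΔI/Ī) = (60.2/311.3) ÷ (-14060/62330) = -0.857.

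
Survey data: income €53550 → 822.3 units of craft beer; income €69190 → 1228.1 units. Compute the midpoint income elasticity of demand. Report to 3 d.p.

1.553

ΔQ = 1228.1 − 822.3 = 405.8; midpoint Q̄ = (822.3 + 1228.1)/2 = 1025.2.
ΔI = 69190 − 53550 = 15640; midpoint Ī = (53550 + 69190)/2 = 61370.
η = (ΔQ/Q̄) ÷ (ΔI/Ī) = (405.8/1025.2) ÷ (15640/61370) = 1.553.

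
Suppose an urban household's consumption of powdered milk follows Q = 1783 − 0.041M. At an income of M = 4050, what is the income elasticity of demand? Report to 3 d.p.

At M = 4050: Q = 1616.950.
dQ/dM = −0.041.
η = (dQ/dM)·(M/Q) = -0.041 × (4050/1616.950) = -0.103.

-0.103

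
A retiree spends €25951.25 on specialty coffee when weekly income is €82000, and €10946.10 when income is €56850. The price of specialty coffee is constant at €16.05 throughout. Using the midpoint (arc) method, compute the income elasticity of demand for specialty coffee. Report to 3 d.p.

With a constant price, Q₁ = 25951.25/16.05 = 1616.900 and Q₂ = 10946.10/16.05 = 682.000 (equivalently, work directly with expenditure since P cancels).
Midpoint %ΔQ = (10946.10 − 25951.25)/18448.68 = -0.81335; midpoint %ΔI = (56850 − 82000)/69425 = -0.36226.
η = -0.81335 / -0.36226 = 2.245.

2.245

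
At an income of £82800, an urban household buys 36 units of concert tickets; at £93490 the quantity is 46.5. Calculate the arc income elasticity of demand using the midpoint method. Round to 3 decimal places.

2.099

ΔQ = 46.5 − 36 = 10.5; midpoint Q̄ = (36 + 46.5)/2 = 41.25.
ΔI = 93490 − 82800 = 10690; midpoint Ī = (82800 + 93490)/2 = 88145.
η = (ΔQ/Q̄) ÷ (ΔI/Ī) = (10.5/41.25) ÷ (10690/88145) = 2.099.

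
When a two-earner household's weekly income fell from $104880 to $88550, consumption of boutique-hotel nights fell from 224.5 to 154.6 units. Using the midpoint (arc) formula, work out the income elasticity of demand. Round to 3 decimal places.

ΔQ = 154.6 − 224.5 = -69.9; midpoint Q̄ = (224.5 + 154.6)/2 = 189.55.
ΔI = 88550 − 104880 = -16330; midpoint Ī = (104880 + 88550)/2 = 96715.
η = (ΔQ/Q̄) ÷ (ΔI/Ī) = (-69.9/189.55) ÷ (-16330/96715) = 2.184.

2.184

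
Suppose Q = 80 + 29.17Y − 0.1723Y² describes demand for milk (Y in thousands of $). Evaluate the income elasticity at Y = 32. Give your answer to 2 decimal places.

0.69

At Y = 32: Q = 837.0048.
dQ/dY = 29.17 − 0.3446Y = 18.14280.
η = (dQ/dY)·(Y/Q) = 18.14280 × (32/837.0048) = 0.69.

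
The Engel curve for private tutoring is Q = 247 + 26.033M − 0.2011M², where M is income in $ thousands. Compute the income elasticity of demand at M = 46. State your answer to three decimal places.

At M = 46: Q = 1018.9904.
dQ/dM = 26.033 − 0.4022M = 7.53180.
η = (dQ/dM)·(M/Q) = 7.53180 × (46/1018.9904) = 0.340.

0.340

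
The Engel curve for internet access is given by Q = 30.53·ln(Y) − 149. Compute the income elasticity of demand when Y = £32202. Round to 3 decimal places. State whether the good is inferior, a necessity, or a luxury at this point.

At Y = 32202: Q = 167.895.
dQ/dY = 30.53/Y = 0.000948078 at this income.
η = (dQ/dY)·(Y/Q) = 0.000948078 × (32202/167.895) = 0.182.
Since 0 < η < 1, the good is a necessity.

0.182 (necessity)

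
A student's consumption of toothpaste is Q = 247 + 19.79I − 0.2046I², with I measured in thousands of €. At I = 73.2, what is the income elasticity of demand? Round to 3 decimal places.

-1.241

At I = 73.2: Q = 599.3321.
dQ/dI = 19.79 − 0.4092I = -10.16344.
η = (dQ/dI)·(I/Q) = -10.16344 × (73.2/599.3321) = -1.241.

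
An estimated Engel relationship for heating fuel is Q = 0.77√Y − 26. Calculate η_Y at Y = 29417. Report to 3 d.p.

At Y = 29417: Q = 106.066.
dQ/dY = 0.77/(2√Y) = 0.00224472 at this income.
η = (dQ/dY)·(Y/Q) = 0.00224472 × (29417/106.066) = 0.623.

0.623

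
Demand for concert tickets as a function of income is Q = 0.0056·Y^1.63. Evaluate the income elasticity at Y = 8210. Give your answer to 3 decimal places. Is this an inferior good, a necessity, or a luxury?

For Q = A·Y^β the income elasticity is constant and equal to β.
Here β = 1.63, so η = 1.630.
Since η > 1, the good is a luxury.

1.630 (luxury)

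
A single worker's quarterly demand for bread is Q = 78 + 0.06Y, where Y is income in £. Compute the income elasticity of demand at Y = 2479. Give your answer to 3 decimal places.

At Y = 2479: Q = 226.740.
dQ/dY = 0.06.
η = (dQ/dY)·(Y/Q) = 0.06 × (2479/226.740) = 0.656.

0.656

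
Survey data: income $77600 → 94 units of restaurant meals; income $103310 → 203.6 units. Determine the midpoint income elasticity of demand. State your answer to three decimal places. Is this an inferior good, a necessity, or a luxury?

ΔQ = 203.6 − 94 = 109.6; midpoint Q̄ = (94 + 203.6)/2 = 148.8.
ΔI = 103310 − 77600 = 25710; midpoint Ī = (77600 + 103310)/2 = 90455.
η = (ΔQ/Q̄) ÷ (ΔI/Ī) = (109.6/148.8) ÷ (25710/90455) = 2.591.
η > 1 ⇒ luxury.

2.591 (luxury)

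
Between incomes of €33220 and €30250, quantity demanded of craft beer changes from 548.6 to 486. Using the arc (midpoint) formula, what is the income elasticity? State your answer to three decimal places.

ΔQ = 486 − 548.6 = -62.6; midpoint Q̄ = (548.6 + 486)/2 = 517.3.
ΔI = 30250 − 33220 = -2970; midpoint Ī = (33220 + 30250)/2 = 31735.
η = (ΔQ/Q̄) ÷ (ΔI/Ī) = (-62.6/517.3) ÷ (-2970/31735) = 1.293.

1.293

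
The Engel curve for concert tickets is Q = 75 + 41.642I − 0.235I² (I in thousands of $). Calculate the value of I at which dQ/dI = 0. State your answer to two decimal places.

88.60

dQ/dI = 41.642 − 0.47I.
The good is inferior where dQ/dI < 0. Setting dQ/dI = 0 gives I = 41.642 / 0.47 = 88.60.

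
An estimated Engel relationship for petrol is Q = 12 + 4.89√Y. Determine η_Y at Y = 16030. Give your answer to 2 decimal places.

At Y = 16030: Q = 631.121.
dQ/dY = 4.89/(2√Y) = 0.0193113 at this income.
η = (dQ/dY)·(Y/Q) = 0.0193113 × (16030/631.121) = 0.49.

0.49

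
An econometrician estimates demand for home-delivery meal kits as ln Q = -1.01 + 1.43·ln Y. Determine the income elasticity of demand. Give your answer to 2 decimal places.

In a log-linear demand, the coefficient on ln Y is the income elasticity.
So η = 1.43.

1.43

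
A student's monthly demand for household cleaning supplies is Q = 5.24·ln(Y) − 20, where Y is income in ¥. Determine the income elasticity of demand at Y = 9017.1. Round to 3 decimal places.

0.189

At Y = 9017.1: Q = 27.720.
dQ/dY = 5.24/Y = 0.000581118 at this income.
η = (dQ/dY)·(Y/Q) = 0.000581118 × (9017.1/27.720) = 0.189.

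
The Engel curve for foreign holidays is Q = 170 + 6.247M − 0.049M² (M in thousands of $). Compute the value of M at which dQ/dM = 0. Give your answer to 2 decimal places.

63.74

dQ/dM = 6.247 − 0.098M.
The good is inferior where dQ/dM < 0. Setting dQ/dM = 0 gives M = 6.247 / 0.098 = 63.74.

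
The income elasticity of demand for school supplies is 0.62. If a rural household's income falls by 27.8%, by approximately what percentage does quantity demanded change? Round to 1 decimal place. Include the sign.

-17.2%

%ΔQ ≈ η × %ΔI = 0.62 × (-27.8%) = -17.2%.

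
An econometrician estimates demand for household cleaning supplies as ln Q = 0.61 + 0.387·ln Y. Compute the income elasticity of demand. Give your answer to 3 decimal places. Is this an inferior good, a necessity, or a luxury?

0.387 (necessity)

In a log-linear demand, the coefficient on ln Y is the income elasticity.
So η = 0.387.
0 < η < 1 ⇒ necessity.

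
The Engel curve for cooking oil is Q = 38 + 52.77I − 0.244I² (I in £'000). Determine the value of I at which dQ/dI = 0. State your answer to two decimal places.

dQ/dI = 52.77 − 0.488I.
The good is inferior where dQ/dI < 0. Setting dQ/dI = 0 gives I = 52.77 / 0.488 = 108.14.

108.14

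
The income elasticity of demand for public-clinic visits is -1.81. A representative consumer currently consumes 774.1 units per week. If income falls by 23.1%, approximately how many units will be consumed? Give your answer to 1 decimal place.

1097.8

%ΔQ ≈ η × %ΔI = -1.81 × (-23.1%) = 41.811%.
New Q ≈ 774.1 × (1 + 0.41811) = 1097.8.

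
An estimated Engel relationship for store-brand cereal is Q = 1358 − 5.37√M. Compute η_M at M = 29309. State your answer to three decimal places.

At M = 29309: Q = 438.663.
dQ/dM = -5.37/(2√M) = -0.0156835 at this income.
η = (dQ/dM)·(M/Q) = -0.0156835 × (29309/438.663) = -1.048.

-1.048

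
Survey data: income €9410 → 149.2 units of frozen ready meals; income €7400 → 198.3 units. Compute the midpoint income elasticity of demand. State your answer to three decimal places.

-1.182

ΔQ = 198.3 − 149.2 = 49.1; midpoint Q̄ = (149.2 + 198.3)/2 = 173.75.
ΔI = 7400 − 9410 = -2010; midpoint Ī = (9410 + 7400)/2 = 8405.
η = (ΔQ/Q̄) ÷ (ΔI/Ī) = (49.1/173.75) ÷ (-2010/8405) = -1.182.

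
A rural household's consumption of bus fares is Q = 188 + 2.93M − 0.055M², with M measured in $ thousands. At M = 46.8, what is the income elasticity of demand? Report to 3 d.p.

-0.507

At M = 46.8: Q = 204.6608.
dQ/dM = 2.93 − 0.11M = -2.21800.
η = (dQ/dM)·(M/Q) = -2.21800 × (46.8/204.6608) = -0.507.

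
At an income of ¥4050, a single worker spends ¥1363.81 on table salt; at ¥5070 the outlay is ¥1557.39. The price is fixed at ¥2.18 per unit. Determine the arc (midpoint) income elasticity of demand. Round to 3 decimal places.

With a constant price, Q₁ = 1363.81/2.18 = 625.601 and Q₂ = 1557.39/2.18 = 714.399 (equivalently, work directly with expenditure since P cancels).
Midpoint %ΔQ = (1557.39 − 1363.81)/1460.60 = 0.13253; midpoint %ΔI = (5070 − 4050)/4560 = 0.22368.
η = 0.13253 / 0.22368 = 0.593.

0.593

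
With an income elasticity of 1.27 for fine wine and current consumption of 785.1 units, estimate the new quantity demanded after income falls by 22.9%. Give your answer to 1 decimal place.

556.8

%ΔQ ≈ η × %ΔI = 1.27 × (-22.9%) = -29.083%.
New Q ≈ 785.1 × (1 − 0.29083) = 556.8.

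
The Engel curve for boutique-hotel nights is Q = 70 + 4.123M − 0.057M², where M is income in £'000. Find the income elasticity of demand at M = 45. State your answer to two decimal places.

At M = 45: Q = 140.1100.
dQ/dM = 4.123 − 0.114M = -1.00700.
η = (dQ/dM)·(M/Q) = -1.00700 × (45/140.1100) = -0.32.

-0.32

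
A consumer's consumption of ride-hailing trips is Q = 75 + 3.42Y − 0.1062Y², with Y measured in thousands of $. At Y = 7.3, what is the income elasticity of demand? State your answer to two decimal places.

At Y = 7.3: Q = 94.3066.
dQ/dY = 3.42 − 0.2124Y = 1.86948.
η = (dQ/dY)·(Y/Q) = 1.86948 × (7.3/94.3066) = 0.14.

0.14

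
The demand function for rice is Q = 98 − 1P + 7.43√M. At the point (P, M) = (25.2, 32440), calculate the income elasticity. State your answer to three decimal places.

At P = 25.2, M = 32440: Q = 1411.025.
Holding P constant, ∂Q/∂M = 7.43/(2√M) = 0.0206262.
η_M = (∂Q/∂M)·(M/Q) = 0.0206262 × (32440/1411.025) = 0.474.

0.474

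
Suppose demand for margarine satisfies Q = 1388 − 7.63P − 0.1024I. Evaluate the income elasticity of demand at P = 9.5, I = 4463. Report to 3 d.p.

At P = 9.5, I = 4463: Q = 858.504.
Holding P constant, ∂Q/∂I = −0.1024.
η_I = (∂Q/∂I)·(I/Q) = -0.1024 × (4463/858.504) = -0.532.

-0.532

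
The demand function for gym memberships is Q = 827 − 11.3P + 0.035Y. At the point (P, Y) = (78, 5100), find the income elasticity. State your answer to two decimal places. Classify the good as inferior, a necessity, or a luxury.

At P = 78, Y = 5100: Q = 124.100.
Holding P constant, ∂Q/∂Y = 0.035.
η_Y = (∂Q/∂Y)·(Y/Q) = 0.035 × (5100/124.100) = 1.44.
Since η > 1, this is a luxury.

1.44 (luxury)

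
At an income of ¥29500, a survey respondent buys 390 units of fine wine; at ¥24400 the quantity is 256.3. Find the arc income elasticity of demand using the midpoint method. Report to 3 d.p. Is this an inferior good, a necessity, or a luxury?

ΔQ = 256.3 − 390 = -133.7; midpoint Q̄ = (390 + 256.3)/2 = 323.15.
ΔI = 24400 − 29500 = -5100; midpoint Ī = (29500 + 24400)/2 = 26950.
η = (ΔQ/Q̄) ÷ (ΔI/Ī) = (-133.7/323.15) ÷ (-5100/26950) = 2.186.
η > 1 ⇒ luxury.

2.186 (luxury)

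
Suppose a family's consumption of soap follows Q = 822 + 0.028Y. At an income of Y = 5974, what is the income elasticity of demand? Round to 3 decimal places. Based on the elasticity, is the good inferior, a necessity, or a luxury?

At Y = 5974: Q = 989.272.
dQ/dY = 0.028.
η = (dQ/dY)·(Y/Q) = 0.028 × (5974/989.272) = 0.169.
Since 0 < η < 1, the good is a necessity.

0.169 (necessity)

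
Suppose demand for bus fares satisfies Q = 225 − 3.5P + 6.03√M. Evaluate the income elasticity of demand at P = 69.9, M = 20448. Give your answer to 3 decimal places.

At P = 69.9, M = 20448: Q = 842.619.
Holding P constant, ∂Q/∂M = 6.03/(2√M) = 0.0210844.
η_M = (∂Q/∂M)·(M/Q) = 0.0210844 × (20448/842.619) = 0.512.

0.512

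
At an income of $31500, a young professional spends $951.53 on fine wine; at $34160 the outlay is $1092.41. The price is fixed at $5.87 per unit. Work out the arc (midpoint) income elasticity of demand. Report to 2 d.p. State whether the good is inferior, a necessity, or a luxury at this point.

1.70 (luxury)

With a constant price, Q₁ = 951.53/5.87 = 162.101 and Q₂ = 1092.41/5.87 = 186.101 (equivalently, work directly with expenditure since P cancels).
Midpoint %ΔQ = (1092.41 − 951.53)/1021.97 = 0.13785; midpoint %ΔI = (34160 − 31500)/32830 = 0.08102.
η = 0.13785 / 0.08102 = 1.70.
η > 1 ⇒ luxury.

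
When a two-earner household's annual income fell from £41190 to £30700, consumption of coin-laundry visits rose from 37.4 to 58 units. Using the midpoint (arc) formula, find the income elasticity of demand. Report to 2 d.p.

ΔQ = 58 − 37.4 = 20.6; midpoint Q̄ = (37.4 + 58)/2 = 47.7.
ΔI = 30700 − 41190 = -10490; midpoint Ī = (41190 + 30700)/2 = 35945.
η = (ΔQ/Q̄) ÷ (ΔI/Ī) = (20.6/47.7) ÷ (-10490/35945) = -1.48.

-1.48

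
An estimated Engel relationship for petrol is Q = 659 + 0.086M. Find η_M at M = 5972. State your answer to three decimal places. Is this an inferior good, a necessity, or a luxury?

At M = 5972: Q = 1172.592.
dQ/dM = 0.086.
η = (dQ/dM)·(M/Q) = 0.086 × (5972/1172.592) = 0.438.
Since 0 < η < 1, the good is a necessity.

0.438 (necessity)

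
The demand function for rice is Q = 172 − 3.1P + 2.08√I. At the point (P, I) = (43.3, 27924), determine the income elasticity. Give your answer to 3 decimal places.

0.451

At P = 43.3, I = 27924: Q = 385.348.
Holding P constant, ∂Q/∂I = 2.08/(2√I) = 0.00622364.
η_I = (∂Q/∂I)·(I/Q) = 0.00622364 × (27924/385.348) = 0.451.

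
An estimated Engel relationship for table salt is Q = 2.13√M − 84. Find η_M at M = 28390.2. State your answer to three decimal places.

At M = 28390.2: Q = 274.892.
dQ/dM = 2.13/(2√M) = 0.0063207 at this income.
η = (dQ/dM)·(M/Q) = 0.0063207 × (28390.2/274.892) = 0.653.

0.653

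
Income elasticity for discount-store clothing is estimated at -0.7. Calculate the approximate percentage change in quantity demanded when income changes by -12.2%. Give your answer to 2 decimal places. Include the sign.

%ΔQ ≈ η × %ΔI = -0.7 × (-12.2%) = 8.54%.

8.54%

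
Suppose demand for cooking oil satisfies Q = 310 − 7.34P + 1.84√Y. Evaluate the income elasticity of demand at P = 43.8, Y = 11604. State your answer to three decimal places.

At P = 43.8, Y = 11604: Q = 186.716.
Holding P constant, ∂Q/∂Y = 1.84/(2√Y) = 0.00854051.
η_Y = (∂Q/∂Y)·(Y/Q) = 0.00854051 × (11604/186.716) = 0.531.

0.531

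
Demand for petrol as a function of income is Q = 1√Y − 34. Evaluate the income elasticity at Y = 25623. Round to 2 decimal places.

0.63

At Y = 25623: Q = 126.072.
dQ/dY = 1/(2√Y) = 0.0031236 at this income.
η = (dQ/dY)·(Y/Q) = 0.0031236 × (25623/126.072) = 0.63.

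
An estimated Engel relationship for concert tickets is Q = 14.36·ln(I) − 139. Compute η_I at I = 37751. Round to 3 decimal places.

1.164

At I = 37751: Q = 12.337.
dQ/dI = 14.36/I = 0.000380387 at this income.
η = (dQ/dI)·(I/Q) = 0.000380387 × (37751/12.337) = 1.164.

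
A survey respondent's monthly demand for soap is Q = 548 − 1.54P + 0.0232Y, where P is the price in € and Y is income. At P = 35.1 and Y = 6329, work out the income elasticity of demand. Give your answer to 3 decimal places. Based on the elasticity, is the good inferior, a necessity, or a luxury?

0.229 (necessity)

At P = 35.1, Y = 6329: Q = 640.779.
Holding P constant, ∂Q/∂Y = 0.0232.
η_Y = (∂Q/∂Y)·(Y/Q) = 0.0232 × (6329/640.779) = 0.229.
Since 0 < η < 1, this is a necessity.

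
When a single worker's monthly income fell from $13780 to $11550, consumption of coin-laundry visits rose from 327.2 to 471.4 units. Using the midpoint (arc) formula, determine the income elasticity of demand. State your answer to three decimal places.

ΔQ = 471.4 − 327.2 = 144.2; midpoint Q̄ = (327.2 + 471.4)/2 = 399.3.
ΔI = 11550 − 13780 = -2230; midpoint Ī = (13780 + 11550)/2 = 12665.
η = (ΔQ/Q̄) ÷ (ΔI/Ī) = (144.2/399.3) ÷ (-2230/12665) = -2.051.

-2.051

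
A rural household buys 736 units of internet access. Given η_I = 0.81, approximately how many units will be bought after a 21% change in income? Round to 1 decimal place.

861.2

%ΔQ ≈ η × %ΔI = 0.81 × 21% = 17.01%.
New Q ≈ 736 × (1 + 0.1701) = 861.2.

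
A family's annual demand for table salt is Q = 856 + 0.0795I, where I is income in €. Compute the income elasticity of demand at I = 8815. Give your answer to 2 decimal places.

At I = 8815: Q = 1556.793.
dQ/dI = 0.0795.
η = (dQ/dI)·(I/Q) = 0.0795 × (8815/1556.793) = 0.45.

0.45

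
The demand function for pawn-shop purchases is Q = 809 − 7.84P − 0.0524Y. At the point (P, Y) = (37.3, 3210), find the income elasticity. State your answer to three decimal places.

-0.483

At P = 37.3, Y = 3210: Q = 348.364.
Holding P constant, ∂Q/∂Y = −0.0524.
η_Y = (∂Q/∂Y)·(Y/Q) = -0.0524 × (3210/348.364) = -0.483.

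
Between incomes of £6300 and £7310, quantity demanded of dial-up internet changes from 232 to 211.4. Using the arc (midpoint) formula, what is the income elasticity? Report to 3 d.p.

ΔQ = 211.4 − 232 = -20.6; midpoint Q̄ = (232 + 211.4)/2 = 221.7.
ΔI = 7310 − 6300 = 1010; midpoint Ī = (6300 + 7310)/2 = 6805.
η = (ΔQ/Q̄) ÷ (ΔI/Ī) = (-20.6/221.7) ÷ (1010/6805) = -0.626.

-0.626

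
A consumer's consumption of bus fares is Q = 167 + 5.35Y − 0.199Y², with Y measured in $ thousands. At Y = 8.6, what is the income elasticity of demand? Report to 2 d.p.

0.08

At Y = 8.6: Q = 198.2920.
dQ/dY = 5.35 − 0.398Y = 1.92720.
η = (dQ/dY)·(Y/Q) = 1.92720 × (8.6/198.2920) = 0.08.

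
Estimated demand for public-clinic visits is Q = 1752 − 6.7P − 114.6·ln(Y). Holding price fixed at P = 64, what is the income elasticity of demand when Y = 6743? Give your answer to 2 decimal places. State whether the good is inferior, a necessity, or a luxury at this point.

-0.37 (inferior good)

At P = 64, Y = 6743: Q = 312.857.
Holding P constant, ∂Q/∂Y = -114.6/Y = -0.0169954.
η_Y = (∂Q/∂Y)·(Y/Q) = -0.0169954 × (6743/312.857) = -0.37.
Since η < 0, this is an inferior good.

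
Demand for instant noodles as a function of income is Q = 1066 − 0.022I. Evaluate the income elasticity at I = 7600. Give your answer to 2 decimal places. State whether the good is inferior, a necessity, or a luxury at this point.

At I = 7600: Q = 898.800.
dQ/dI = −0.022.
η = (dQ/dI)·(I/Q) = -0.022 × (7600/898.800) = -0.19.
Since η < 0, the good is an inferior good.

-0.19 (inferior good)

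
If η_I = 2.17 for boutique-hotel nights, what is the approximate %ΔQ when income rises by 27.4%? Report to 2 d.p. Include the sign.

%ΔQ ≈ η × %ΔI = 2.17 × 27.4% = 59.46%.

59.46%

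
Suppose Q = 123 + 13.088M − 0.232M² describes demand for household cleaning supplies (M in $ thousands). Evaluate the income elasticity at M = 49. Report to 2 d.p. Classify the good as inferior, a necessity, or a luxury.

At M = 49: Q = 207.2800.
dQ/dM = 13.088 − 0.464M = -9.64800.
η = (dQ/dM)·(M/Q) = -9.64800 × (49/207.2800) = -2.28.
η < 0 ⇒ inferior good.

-2.28 (inferior good)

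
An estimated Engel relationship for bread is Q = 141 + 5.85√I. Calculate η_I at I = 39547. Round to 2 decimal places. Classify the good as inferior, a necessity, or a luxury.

0.45 (necessity)

At I = 39547: Q = 1304.356.
dQ/dI = 5.85/(2√I) = 0.0147085 at this income.
η = (dQ/dI)·(I/Q) = 0.0147085 × (39547/1304.356) = 0.45.
Since 0 < η < 1, the good is a necessity.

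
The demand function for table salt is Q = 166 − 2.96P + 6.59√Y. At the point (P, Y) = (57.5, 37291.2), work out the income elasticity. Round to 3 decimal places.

0.502

At P = 57.5, Y = 37291.2: Q = 1268.390.
Holding P constant, ∂Q/∂Y = 6.59/(2√Y) = 0.0170629.
η_Y = (∂Q/∂Y)·(Y/Q) = 0.0170629 × (37291.2/1268.390) = 0.502.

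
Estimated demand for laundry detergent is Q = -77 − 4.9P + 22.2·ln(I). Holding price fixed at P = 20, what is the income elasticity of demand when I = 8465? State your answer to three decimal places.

0.861

At P = 20, I = 8465: Q = 25.770.
Holding P constant, ∂Q/∂I = 22.2/I = 0.00262256.
η_I = (∂Q/∂I)·(I/Q) = 0.00262256 × (8465/25.770) = 0.861.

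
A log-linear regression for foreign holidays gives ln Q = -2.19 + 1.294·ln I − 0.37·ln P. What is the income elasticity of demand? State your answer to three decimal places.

In a log-linear demand, the coefficient on ln I is the income elasticity.
So η = 1.294.

1.294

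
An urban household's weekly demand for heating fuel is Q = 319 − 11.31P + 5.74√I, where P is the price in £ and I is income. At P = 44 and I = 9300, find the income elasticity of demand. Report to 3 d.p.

At P = 44, I = 9300: Q = 374.906.
Holding P constant, ∂Q/∂I = 5.74/(2√I) = 0.0297605.
η_I = (∂Q/∂I)·(I/Q) = 0.0297605 × (9300/374.906) = 0.738.

0.738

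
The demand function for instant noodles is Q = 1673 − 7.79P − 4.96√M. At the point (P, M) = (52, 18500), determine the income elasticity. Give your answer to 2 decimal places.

At P = 52, M = 18500: Q = 593.287.
Holding P constant, ∂Q/∂M = -4.96/(2√M) = -0.0182333.
η_M = (∂Q/∂M)·(M/Q) = -0.0182333 × (18500/593.287) = -0.57.

-0.57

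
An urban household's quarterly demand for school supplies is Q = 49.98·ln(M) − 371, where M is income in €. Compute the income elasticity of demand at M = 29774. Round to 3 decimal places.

0.347

At M = 29774: Q = 143.864.
dQ/dM = 49.98/M = 0.00167865 at this income.
η = (dQ/dM)·(M/Q) = 0.00167865 × (29774/143.864) = 0.347.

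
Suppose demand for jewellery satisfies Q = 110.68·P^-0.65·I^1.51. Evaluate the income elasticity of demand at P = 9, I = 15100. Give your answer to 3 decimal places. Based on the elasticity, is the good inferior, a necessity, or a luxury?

For a multiplicative demand Q = A·P^α·I^β, the income elasticity is β everywhere.
Here β = 1.51, so η = 1.510.
Since η > 1, this is a luxury.

1.510 (luxury)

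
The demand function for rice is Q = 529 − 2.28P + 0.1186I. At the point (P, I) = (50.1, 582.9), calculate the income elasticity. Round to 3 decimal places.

0.143

At P = 50.1, I = 582.9: Q = 483.904.
Holding P constant, ∂Q/∂I = 0.1186.
η_I = (∂Q/∂I)·(I/Q) = 0.1186 × (582.9/483.904) = 0.143.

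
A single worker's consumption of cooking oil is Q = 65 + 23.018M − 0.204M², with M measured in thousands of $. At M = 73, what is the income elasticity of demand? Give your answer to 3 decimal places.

-0.750

At M = 73: Q = 658.1980.
dQ/dM = 23.018 − 0.408M = -6.76600.
η = (dQ/dM)·(M/Q) = -6.76600 × (73/658.1980) = -0.750.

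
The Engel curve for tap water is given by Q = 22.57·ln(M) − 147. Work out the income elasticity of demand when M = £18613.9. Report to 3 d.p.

At M = 18613.9: Q = 74.901.
dQ/dM = 22.57/M = 0.00121253 at this income.
η = (dQ/dM)·(M/Q) = 0.00121253 × (18613.9/74.901) = 0.301.

0.301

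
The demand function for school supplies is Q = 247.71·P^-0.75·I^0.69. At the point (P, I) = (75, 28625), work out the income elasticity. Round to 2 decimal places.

0.69

For a multiplicative demand Q = A·P^α·I^β, the income elasticity is β everywhere.
Here β = 0.69, so η = 0.69.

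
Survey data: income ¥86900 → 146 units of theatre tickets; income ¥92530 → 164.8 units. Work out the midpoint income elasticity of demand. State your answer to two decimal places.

1.93

ΔQ = 164.8 − 146 = 18.8; midpoint Q̄ = (146 + 164.8)/2 = 155.4.
ΔI = 92530 − 86900 = 5630; midpoint Ī = (86900 + 92530)/2 = 89715.
η = (ΔQ/Q̄) ÷ (ΔI/Ī) = (18.8/155.4) ÷ (5630/89715) = 1.93.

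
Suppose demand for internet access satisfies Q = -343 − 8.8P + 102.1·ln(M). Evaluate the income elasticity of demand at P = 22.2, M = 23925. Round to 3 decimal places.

0.208

At P = 22.2, M = 23925: Q = 491.082.
Holding P constant, ∂Q/∂M = 102.1/M = 0.0042675.
η_M = (∂Q/∂M)·(M/Q) = 0.0042675 × (23925/491.082) = 0.208.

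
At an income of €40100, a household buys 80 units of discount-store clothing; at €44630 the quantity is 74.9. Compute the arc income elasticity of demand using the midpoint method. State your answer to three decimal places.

ΔQ = 74.9 − 80 = -5.1; midpoint Q̄ = (80 + 74.9)/2 = 77.45.
ΔI = 44630 − 40100 = 4530; midpoint Ī = (40100 + 44630)/2 = 42365.
η = (ΔQ/Q̄) ÷ (ΔI/Ī) = (-5.1/77.45) ÷ (4530/42365) = -0.616.

-0.616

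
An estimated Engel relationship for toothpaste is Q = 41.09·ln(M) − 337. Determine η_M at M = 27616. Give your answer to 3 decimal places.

0.494

At M = 27616: Q = 83.193.
dQ/dM = 41.09/M = 0.00148791 at this income.
η = (dQ/dM)·(M/Q) = 0.00148791 × (27616/83.193) = 0.494.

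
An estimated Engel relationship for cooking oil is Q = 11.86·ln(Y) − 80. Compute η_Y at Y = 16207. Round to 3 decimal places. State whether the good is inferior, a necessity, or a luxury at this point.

0.339 (necessity)

At Y = 16207: Q = 34.961.
dQ/dY = 11.86/Y = 0.000731783 at this income.
η = (dQ/dY)·(Y/Q) = 0.000731783 × (16207/34.961) = 0.339.
Since 0 < η < 1, the good is a necessity.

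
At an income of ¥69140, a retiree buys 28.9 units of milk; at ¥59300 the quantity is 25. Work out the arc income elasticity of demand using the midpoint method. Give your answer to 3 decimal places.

0.944

ΔQ = 25 − 28.9 = -3.9; midpoint Q̄ = (28.9 + 25)/2 = 26.95.
ΔI = 59300 − 69140 = -9840; midpoint Ī = (69140 + 59300)/2 = 64220.
η = (ΔQ/Q̄) ÷ (ΔI/Ī) = (-3.9/26.95) ÷ (-9840/64220) = 0.944.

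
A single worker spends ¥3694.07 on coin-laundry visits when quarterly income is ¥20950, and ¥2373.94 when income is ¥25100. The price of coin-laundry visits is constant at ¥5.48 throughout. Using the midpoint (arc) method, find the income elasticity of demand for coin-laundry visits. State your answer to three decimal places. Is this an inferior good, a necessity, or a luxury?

-2.414 (inferior good)

With a constant price, Q₁ = 3694.07/5.48 = 674.100 and Q₂ = 2373.94/5.48 = 433.201 (equivalently, work directly with expenditure since P cancels).
Midpoint %ΔQ = (2373.94 − 3694.07)/3034.01 = -0.43511; midpoint %ΔI = (25100 − 20950)/23025 = 0.18024.
η = -0.43511 / 0.18024 = -2.414.
η < 0 ⇒ inferior good.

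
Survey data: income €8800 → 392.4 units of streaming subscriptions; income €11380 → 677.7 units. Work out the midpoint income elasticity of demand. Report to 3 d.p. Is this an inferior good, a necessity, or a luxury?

ΔQ = 677.7 − 392.4 = 285.3; midpoint Q̄ = (392.4 + 677.7)/2 = 535.05.
ΔI = 11380 − 8800 = 2580; midpoint Ī = (8800 + 11380)/2 = 10090.
η = (ΔQ/Q̄) ÷ (ΔI/Ī) = (285.3/535.05) ÷ (2580/10090) = 2.085.
η > 1 ⇒ luxury.

2.085 (luxury)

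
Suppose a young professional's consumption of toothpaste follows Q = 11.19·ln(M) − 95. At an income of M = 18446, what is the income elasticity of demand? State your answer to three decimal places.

0.750

At M = 18446: Q = 14.915.
dQ/dM = 11.19/M = 0.000606636 at this income.
η = (dQ/dM)·(M/Q) = 0.000606636 × (18446/14.915) = 0.750.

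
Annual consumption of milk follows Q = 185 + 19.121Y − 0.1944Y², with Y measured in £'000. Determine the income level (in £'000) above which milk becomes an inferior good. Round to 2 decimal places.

49.18

dQ/dY = 19.121 − 0.3888Y.
The good is inferior where dQ/dY < 0. Setting dQ/dY = 0 gives Y = 19.121 / 0.3888 = 49.18.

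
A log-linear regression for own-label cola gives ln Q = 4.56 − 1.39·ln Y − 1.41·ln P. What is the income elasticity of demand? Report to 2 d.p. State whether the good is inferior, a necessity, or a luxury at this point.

-1.39 (inferior good)

In a log-linear demand, the coefficient on ln Y is the income elasticity.
So η = -1.39.
η < 0 ⇒ inferior good.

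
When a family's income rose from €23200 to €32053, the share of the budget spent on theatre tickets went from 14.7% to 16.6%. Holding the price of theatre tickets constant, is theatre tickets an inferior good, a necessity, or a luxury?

luxury

The budget share rises as income rises, so η > 1.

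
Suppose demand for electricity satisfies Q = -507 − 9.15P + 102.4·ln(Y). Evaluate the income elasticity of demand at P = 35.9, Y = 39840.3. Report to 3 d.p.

0.411

At P = 35.9, Y = 39840.3: Q = 249.201.
Holding P constant, ∂Q/∂Y = 102.4/Y = 0.00257026.
η_Y = (∂Q/∂Y)·(Y/Q) = 0.00257026 × (39840.3/249.201) = 0.411.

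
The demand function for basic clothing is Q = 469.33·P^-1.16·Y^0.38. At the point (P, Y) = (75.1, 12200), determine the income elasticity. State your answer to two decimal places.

0.38

For a multiplicative demand Q = A·P^α·Y^β, the income elasticity is β everywhere.
Here β = 0.38, so η = 0.38.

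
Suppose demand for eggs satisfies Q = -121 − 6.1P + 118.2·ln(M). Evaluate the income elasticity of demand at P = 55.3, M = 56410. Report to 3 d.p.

At P = 55.3, M = 56410: Q = 834.825.
Holding P constant, ∂Q/∂M = 118.2/M = 0.00209537.
η_M = (∂Q/∂M)·(M/Q) = 0.00209537 × (56410/834.825) = 0.142.

0.142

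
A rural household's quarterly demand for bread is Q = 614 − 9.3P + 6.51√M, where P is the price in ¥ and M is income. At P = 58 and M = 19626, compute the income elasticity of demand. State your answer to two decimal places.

At P = 58, M = 19626: Q = 986.604.
Holding P constant, ∂Q/∂M = 6.51/(2√M) = 0.0232346.
η_M = (∂Q/∂M)·(M/Q) = 0.0232346 × (19626/986.604) = 0.46.

0.46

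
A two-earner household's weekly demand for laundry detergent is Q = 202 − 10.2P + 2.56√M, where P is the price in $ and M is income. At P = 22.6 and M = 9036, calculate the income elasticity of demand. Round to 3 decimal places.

At P = 22.6, M = 9036: Q = 214.828.
Holding P constant, ∂Q/∂M = 2.56/(2√M) = 0.0134655.
η_M = (∂Q/∂M)·(M/Q) = 0.0134655 × (9036/214.828) = 0.566.

0.566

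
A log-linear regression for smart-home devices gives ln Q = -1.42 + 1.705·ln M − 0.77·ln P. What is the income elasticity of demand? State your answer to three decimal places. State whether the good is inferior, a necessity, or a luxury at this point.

In a log-linear demand, the coefficient on ln M is the income elasticity.
So η = 1.705.
η > 1 ⇒ luxury.

1.705 (luxury)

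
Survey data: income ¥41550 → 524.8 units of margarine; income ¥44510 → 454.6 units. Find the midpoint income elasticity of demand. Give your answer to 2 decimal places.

ΔQ = 454.6 − 524.8 = -70.2; midpoint Q̄ = (524.8 + 454.6)/2 = 489.7.
ΔI = 44510 − 41550 = 2960; midpoint Ī = (41550 + 44510)/2 = 43030.
η = (ΔQ/Q̄) ÷ (ΔI/Ī) = (-70.2/489.7) ÷ (2960/43030) = -2.08.

-2.08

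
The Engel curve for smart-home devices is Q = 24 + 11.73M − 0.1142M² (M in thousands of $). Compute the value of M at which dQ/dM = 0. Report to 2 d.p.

51.36

dQ/dM = 11.73 − 0.2284M.
The good is inferior where dQ/dM < 0. Setting dQ/dM = 0 gives M = 11.73 / 0.2284 = 51.36.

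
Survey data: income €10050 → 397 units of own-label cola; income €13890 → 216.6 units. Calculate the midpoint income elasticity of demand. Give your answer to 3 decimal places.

-1.833

ΔQ = 216.6 − 397 = -180.4; midpoint Q̄ = (397 + 216.6)/2 = 306.8.
ΔI = 13890 − 10050 = 3840; midpoint Ī = (10050 + 13890)/2 = 11970.
η = (ΔQ/Q̄) ÷ (ΔI/Ī) = (-180.4/306.8) ÷ (3840/11970) = -1.833.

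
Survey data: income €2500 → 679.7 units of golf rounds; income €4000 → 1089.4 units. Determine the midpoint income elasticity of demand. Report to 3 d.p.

ΔQ = 1089.4 − 679.7 = 409.7; midpoint Q̄ = (679.7 + 1089.4)/2 = 884.55.
ΔI = 4000 − 2500 = 1500; midpoint Ī = (2500 + 4000)/2 = 3250.
η = (ΔQ/Q̄) ÷ (ΔI/Ī) = (409.7/884.55) ÷ (1500/3250) = 1.004.

1.004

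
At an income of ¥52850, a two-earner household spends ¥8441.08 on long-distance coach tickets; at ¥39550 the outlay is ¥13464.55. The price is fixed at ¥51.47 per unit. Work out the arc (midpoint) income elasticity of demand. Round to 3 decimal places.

With a constant price, Q₁ = 8441.08/51.47 = 164.000 and Q₂ = 13464.55/51.47 = 261.600 (equivalently, work directly with expenditure since P cancels).
Midpoint %ΔQ = (13464.55 − 8441.08)/10952.81 = 0.45865; midpoint %ΔI = (39550 − 52850)/46200 = -0.28788.
η = 0.45865 / -0.28788 = -1.593.

-1.593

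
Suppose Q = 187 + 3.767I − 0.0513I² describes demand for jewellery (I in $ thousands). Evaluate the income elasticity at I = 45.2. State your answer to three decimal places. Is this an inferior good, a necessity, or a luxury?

-0.156 (inferior good)

At I = 45.2: Q = 252.4604.
dQ/dI = 3.767 − 0.1026I = -0.87052.
η = (dQ/dI)·(I/Q) = -0.87052 × (45.2/252.4604) = -0.156.
η < 0 ⇒ inferior good.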